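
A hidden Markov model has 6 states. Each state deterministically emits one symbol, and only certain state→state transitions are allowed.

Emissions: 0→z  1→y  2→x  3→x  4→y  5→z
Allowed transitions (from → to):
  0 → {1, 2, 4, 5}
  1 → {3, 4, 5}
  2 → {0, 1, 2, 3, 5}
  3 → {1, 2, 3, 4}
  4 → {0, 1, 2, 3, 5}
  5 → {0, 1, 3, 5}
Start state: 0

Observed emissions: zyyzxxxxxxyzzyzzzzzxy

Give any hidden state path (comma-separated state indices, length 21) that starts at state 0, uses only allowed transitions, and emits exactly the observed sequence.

0,4,1,5,3,2,2,2,2,3,1,5,0,4,5,5,5,5,5,3,4

  [0] z  {0,5}  => 0  start
  [1] y  {1,4}  => 4  0->4 ok
  [2] y  {1,4}  => 1  4->1 ok
  [3] z  {0,5}  => 5  1->5 ok
  [4] x  {2,3}  => 3  5->3 ok
  [5] x  {2,3}  => 2  3->2 ok
  [6] x  {2,3}  => 2  2->2 ok
  [7] x  {2,3}  => 2  2->2 ok
  [8] x  {2,3}  => 2  2->2 ok
  [9] x  {2,3}  => 3  2->3 ok
  [10] y  {1,4}  => 1  3->1 ok
  [11] z  {0,5}  => 5  1->5 ok
  [12] z  {0,5}  => 0  5->0 ok
  [13] y  {1,4}  => 4  0->4 ok
  [14] z  {0,5}  => 5  4->5 ok
  [15] z  {0,5}  => 5  5->5 ok
  [16] z  {0,5}  => 5  5->5 ok
  [17] z  {0,5}  => 5  5->5 ok
  [18] z  {0,5}  => 5  5->5 ok
  [19] x  {2,3}  => 3  5->3 ok
  [20] y  {1,4}  => 4  3->4 ok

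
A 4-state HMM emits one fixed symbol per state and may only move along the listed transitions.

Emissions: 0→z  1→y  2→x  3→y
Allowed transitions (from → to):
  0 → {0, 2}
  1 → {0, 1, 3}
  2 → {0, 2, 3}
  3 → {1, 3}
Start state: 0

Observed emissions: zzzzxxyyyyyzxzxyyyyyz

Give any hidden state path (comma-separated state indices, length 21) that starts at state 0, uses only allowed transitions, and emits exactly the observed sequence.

0,0,0,0,2,2,3,3,1,3,1,0,2,0,2,3,3,3,3,1,0

  pos 0: z in {0}, choose 0; start
  pos 1: z in {0}, choose 0; 0->0 ok
  pos 2: z in {0}, choose 0; 0->0 ok
  pos 3: z in {0}, choose 0; 0->0 ok
  pos 4: x in {2}, choose 2; 0->2 ok
  pos 5: x in {2}, choose 2; 2->2 ok
  pos 6: y in {1,3}, choose 3; 2->3 ok
  pos 7: y in {1,3}, choose 3; 3->3 ok
  pos 8: y in {1,3}, choose 1; 3->1 ok
  pos 9: y in {1,3}, choose 3; 1->3 ok
  pos 10: y in {1,3}, choose 1; 3->1 ok
  pos 11: z in {0}, choose 0; 1->0 ok
  pos 12: x in {2}, choose 2; 0->2 ok
  pos 13: z in {0}, choose 0; 2->0 ok
  pos 14: x in {2}, choose 2; 0->2 ok
  pos 15: y in {1,3}, choose 3; 2->3 ok
  pos 16: y in {1,3}, choose 3; 3->3 ok
  pos 17: y in {1,3}, choose 3; 3->3 ok
  pos 18: y in {1,3}, choose 3; 3->3 ok
  pos 19: y in {1,3}, choose 1; 3->1 ok
  pos 20: z in {0}, choose 0; 1->0 ok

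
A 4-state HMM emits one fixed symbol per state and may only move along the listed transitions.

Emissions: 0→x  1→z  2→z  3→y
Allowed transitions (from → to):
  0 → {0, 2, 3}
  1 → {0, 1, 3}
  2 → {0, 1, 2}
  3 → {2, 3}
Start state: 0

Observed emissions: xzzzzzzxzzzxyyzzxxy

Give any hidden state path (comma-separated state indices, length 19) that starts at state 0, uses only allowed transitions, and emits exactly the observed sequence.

  [0] x  {0}  => 0  start
  [1] z  {1,2}  => 2  0->2 ok
  [2] z  {1,2}  => 2  2->2 ok
  [3] z  {1,2}  => 2  2->2 ok
  [4] z  {1,2}  => 2  2->2 ok
  [5] z  {1,2}  => 2  2->2 ok
  [6] z  {1,2}  => 2  2->2 ok
  [7] x  {0}  => 0  2->0 ok
  [8] z  {1,2}  => 2  0->2 ok
  [9] z  {1,2}  => 2  2->2 ok
  [10] z  {1,2}  => 1  2->1 ok
  [11] x  {0}  => 0  1->0 ok
  [12] y  {3}  => 3  0->3 ok
  [13] y  {3}  => 3  3->3 ok
  [14] z  {1,2}  => 2  3->2 ok
  [15] z  {1,2}  => 1  2->1 ok
  [16] x  {0}  => 0  1->0 ok
  [17] x  {0}  => 0  0->0 ok
  [18] y  {3}  => 3  0->3 ok

0,2,2,2,2,2,2,0,2,2,1,0,3,3,2,1,0,0,3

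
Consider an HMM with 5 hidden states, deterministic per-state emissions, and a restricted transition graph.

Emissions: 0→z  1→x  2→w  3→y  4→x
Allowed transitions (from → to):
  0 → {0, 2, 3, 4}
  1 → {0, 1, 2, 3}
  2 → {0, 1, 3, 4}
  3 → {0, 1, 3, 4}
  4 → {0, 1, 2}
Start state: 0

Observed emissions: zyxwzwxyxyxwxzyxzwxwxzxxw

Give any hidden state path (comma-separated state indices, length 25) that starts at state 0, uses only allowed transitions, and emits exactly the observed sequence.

0,3,4,2,0,2,1,3,1,3,1,2,4,0,3,1,0,2,1,2,4,0,4,1,2

  0: obs=z cand={0} pick 0 [start]
  1: obs=y cand={3} pick 3 [0->3 ok]
  2: obs=x cand={1,4} pick 4 [3->4 ok]
  3: obs=w cand={2} pick 2 [4->2 ok]
  4: obs=z cand={0} pick 0 [2->0 ok]
  5: obs=w cand={2} pick 2 [0->2 ok]
  6: obs=x cand={1,4} pick 1 [2->1 ok]
  7: obs=y cand={3} pick 3 [1->3 ok]
  8: obs=x cand={1,4} pick 1 [3->1 ok]
  9: obs=y cand={3} pick 3 [1->3 ok]
  10: obs=x cand={1,4} pick 1 [3->1 ok]
  11: obs=w cand={2} pick 2 [1->2 ok]
  12: obs=x cand={1,4} pick 4 [2->4 ok]
  13: obs=z cand={0} pick 0 [4->0 ok]
  14: obs=y cand={3} pick 3 [0->3 ok]
  15: obs=x cand={1,4} pick 1 [3->1 ok]
  16: obs=z cand={0} pick 0 [1->0 ok]
  17: obs=w cand={2} pick 2 [0->2 ok]
  18: obs=x cand={1,4} pick 1 [2->1 ok]
  19: obs=w cand={2} pick 2 [1->2 ok]
  20: obs=x cand={1,4} pick 4 [2->4 ok]
  21: obs=z cand={0} pick 0 [4->0 ok]
  22: obs=x cand={1,4} pick 4 [0->4 ok]
  23: obs=x cand={1,4} pick 1 [4->1 ok]
  24: obs=w cand={2} pick 2 [1->2 ok]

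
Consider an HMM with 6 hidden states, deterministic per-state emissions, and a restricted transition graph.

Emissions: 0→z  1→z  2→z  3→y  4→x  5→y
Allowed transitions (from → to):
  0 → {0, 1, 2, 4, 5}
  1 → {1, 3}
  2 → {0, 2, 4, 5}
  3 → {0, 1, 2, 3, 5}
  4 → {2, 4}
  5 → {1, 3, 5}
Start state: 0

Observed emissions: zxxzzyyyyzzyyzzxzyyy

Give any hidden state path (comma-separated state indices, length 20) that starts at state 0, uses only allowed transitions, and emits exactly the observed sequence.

0,4,4,2,0,5,3,5,5,1,1,3,3,0,2,4,2,5,5,3

  [0] z  {0,1,2}  => 0  start
  [1] x  {4}  => 4  0->4 ok
  [2] x  {4}  => 4  4->4 ok
  [3] z  {0,1,2}  => 2  4->2 ok
  [4] z  {0,1,2}  => 0  2->0 ok
  [5] y  {3,5}  => 5  0->5 ok
  [6] y  {3,5}  => 3  5->3 ok
  [7] y  {3,5}  => 5  3->5 ok
  [8] y  {3,5}  => 5  5->5 ok
  [9] z  {0,1,2}  => 1  5->1 ok
  [10] z  {0,1,2}  => 1  1->1 ok
  [11] y  {3,5}  => 3  1->3 ok
  [12] y  {3,5}  => 3  3->3 ok
  [13] z  {0,1,2}  => 0  3->0 ok
  [14] z  {0,1,2}  => 2  0->2 ok
  [15] x  {4}  => 4  2->4 ok
  [16] z  {0,1,2}  => 2  4->2 ok
  [17] y  {3,5}  => 5  2->5 ok
  [18] y  {3,5}  => 5  5->5 ok
  [19] y  {3,5}  => 3  5->3 ok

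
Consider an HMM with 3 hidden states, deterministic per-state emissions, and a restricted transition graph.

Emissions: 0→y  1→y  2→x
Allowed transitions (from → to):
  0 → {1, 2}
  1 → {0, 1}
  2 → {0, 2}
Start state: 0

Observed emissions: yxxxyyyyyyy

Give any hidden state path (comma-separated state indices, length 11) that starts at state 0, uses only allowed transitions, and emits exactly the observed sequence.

0,2,2,2,0,1,1,1,0,1,0

  [0] y  {0,1}  => 0  start
  [1] x  {2}  => 2  0->2 ok
  [2] x  {2}  => 2  2->2 ok
  [3] x  {2}  => 2  2->2 ok
  [4] y  {0,1}  => 0  2->0 ok
  [5] y  {0,1}  => 1  0->1 ok
  [6] y  {0,1}  => 1  1->1 ok
  [7] y  {0,1}  => 1  1->1 ok
  [8] y  {0,1}  => 0  1->0 ok
  [9] y  {0,1}  => 1  0->1 ok
  [10] y  {0,1}  => 0  1->0 ok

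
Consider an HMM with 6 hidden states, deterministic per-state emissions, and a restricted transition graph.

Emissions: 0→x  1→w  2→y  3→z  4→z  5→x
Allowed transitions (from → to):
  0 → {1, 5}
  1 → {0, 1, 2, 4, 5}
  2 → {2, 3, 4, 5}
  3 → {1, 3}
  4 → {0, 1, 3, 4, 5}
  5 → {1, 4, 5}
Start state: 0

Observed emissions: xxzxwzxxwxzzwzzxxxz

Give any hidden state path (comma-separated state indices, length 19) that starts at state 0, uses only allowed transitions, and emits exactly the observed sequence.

  t0 'x' -> {0,5}, take 0 (start)
  t1 'x' -> {0,5}, take 5 (0->5 ok)
  t2 'z' -> {3,4}, take 4 (5->4 ok)
  t3 'x' -> {0,5}, take 0 (4->0 ok)
  t4 'w' -> {1}, take 1 (0->1 ok)
  t5 'z' -> {3,4}, take 4 (1->4 ok)
  t6 'x' -> {0,5}, take 5 (4->5 ok)
  t7 'x' -> {0,5}, take 5 (5->5 ok)
  t8 'w' -> {1}, take 1 (5->1 ok)
  t9 'x' -> {0,5}, take 5 (1->5 ok)
  t10 'z' -> {3,4}, take 4 (5->4 ok)
  t11 'z' -> {3,4}, take 3 (4->3 ok)
  t12 'w' -> {1}, take 1 (3->1 ok)
  t13 'z' -> {3,4}, take 4 (1->4 ok)
  t14 'z' -> {3,4}, take 4 (4->4 ok)
  t15 'x' -> {0,5}, take 0 (4->0 ok)
  t16 'x' -> {0,5}, take 5 (0->5 ok)
  t17 'x' -> {0,5}, take 5 (5->5 ok)
  t18 'z' -> {3,4}, take 4 (5->4 ok)

0,5,4,0,1,4,5,5,1,5,4,3,1,4,4,0,5,5,4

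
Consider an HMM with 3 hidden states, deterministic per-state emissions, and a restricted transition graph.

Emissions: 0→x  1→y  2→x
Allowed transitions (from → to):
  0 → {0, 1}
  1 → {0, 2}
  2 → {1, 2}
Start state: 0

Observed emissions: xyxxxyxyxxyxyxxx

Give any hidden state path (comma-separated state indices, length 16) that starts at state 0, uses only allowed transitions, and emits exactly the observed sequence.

  t0 'x' -> {0,2}, take 0 (start)
  t1 'y' -> {1}, take 1 (0->1 ok)
  t2 'x' -> {0,2}, take 0 (1->0 ok)
  t3 'x' -> {0,2}, take 0 (0->0 ok)
  t4 'x' -> {0,2}, take 0 (0->0 ok)
  t5 'y' -> {1}, take 1 (0->1 ok)
  t6 'x' -> {0,2}, take 0 (1->0 ok)
  t7 'y' -> {1}, take 1 (0->1 ok)
  t8 'x' -> {0,2}, take 2 (1->2 ok)
  t9 'x' -> {0,2}, take 2 (2->2 ok)
  t10 'y' -> {1}, take 1 (2->1 ok)
  t11 'x' -> {0,2}, take 2 (1->2 ok)
  t12 'y' -> {1}, take 1 (2->1 ok)
  t13 'x' -> {0,2}, take 2 (1->2 ok)
  t14 'x' -> {0,2}, take 2 (2->2 ok)
  t15 'x' -> {0,2}, take 2 (2->2 ok)

0,1,0,0,0,1,0,1,2,2,1,2,1,2,2,2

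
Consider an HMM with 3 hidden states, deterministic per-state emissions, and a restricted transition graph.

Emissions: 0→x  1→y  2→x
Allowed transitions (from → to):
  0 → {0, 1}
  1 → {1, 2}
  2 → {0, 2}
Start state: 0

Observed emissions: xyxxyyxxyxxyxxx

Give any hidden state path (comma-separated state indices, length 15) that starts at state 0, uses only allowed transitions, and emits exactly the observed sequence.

  [0] x  {0,2}  => 0  start
  [1] y  {1}  => 1  0->1 ok
  [2] x  {0,2}  => 2  1->2 ok
  [3] x  {0,2}  => 0  2->0 ok
  [4] y  {1}  => 1  0->1 ok
  [5] y  {1}  => 1  1->1 ok
  [6] x  {0,2}  => 2  1->2 ok
  [7] x  {0,2}  => 0  2->0 ok
  [8] y  {1}  => 1  0->1 ok
  [9] x  {0,2}  => 2  1->2 ok
  [10] x  {0,2}  => 0  2->0 ok
  [11] y  {1}  => 1  0->1 ok
  [12] x  {0,2}  => 2  1->2 ok
  [13] x  {0,2}  => 2  2->2 ok
  [14] x  {0,2}  => 2  2->2 ok

0,1,2,0,1,1,2,0,1,2,0,1,2,2,2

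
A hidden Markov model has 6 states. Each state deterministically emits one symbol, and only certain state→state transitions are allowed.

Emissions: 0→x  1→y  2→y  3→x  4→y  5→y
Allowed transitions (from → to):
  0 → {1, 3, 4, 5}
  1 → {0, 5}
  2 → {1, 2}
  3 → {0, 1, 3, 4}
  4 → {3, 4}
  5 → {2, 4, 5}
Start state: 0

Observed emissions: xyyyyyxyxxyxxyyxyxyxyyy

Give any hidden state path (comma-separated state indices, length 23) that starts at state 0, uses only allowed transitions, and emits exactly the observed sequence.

0,5,5,4,4,4,3,4,3,0,1,0,3,4,4,3,4,3,1,0,5,2,2

  [0] x  {0,3}  => 0  start
  [1] y  {1,2,4,5}  => 5  0->5 ok
  [2] y  {1,2,4,5}  => 5  5->5 ok
  [3] y  {1,2,4,5}  => 4  5->4 ok
  [4] y  {1,2,4,5}  => 4  4->4 ok
  [5] y  {1,2,4,5}  => 4  4->4 ok
  [6] x  {0,3}  => 3  4->3 ok
  [7] y  {1,2,4,5}  => 4  3->4 ok
  [8] x  {0,3}  => 3  4->3 ok
  [9] x  {0,3}  => 0  3->0 ok
  [10] y  {1,2,4,5}  => 1  0->1 ok
  [11] x  {0,3}  => 0  1->0 ok
  [12] x  {0,3}  => 3  0->3 ok
  [13] y  {1,2,4,5}  => 4  3->4 ok
  [14] y  {1,2,4,5}  => 4  4->4 ok
  [15] x  {0,3}  => 3  4->3 ok
  [16] y  {1,2,4,5}  => 4  3->4 ok
  [17] x  {0,3}  => 3  4->3 ok
  [18] y  {1,2,4,5}  => 1  3->1 ok
  [19] x  {0,3}  => 0  1->0 ok
  [20] y  {1,2,4,5}  => 5  0->5 ok
  [21] y  {1,2,4,5}  => 2  5->2 ok
  [22] y  {1,2,4,5}  => 2  2->2 ok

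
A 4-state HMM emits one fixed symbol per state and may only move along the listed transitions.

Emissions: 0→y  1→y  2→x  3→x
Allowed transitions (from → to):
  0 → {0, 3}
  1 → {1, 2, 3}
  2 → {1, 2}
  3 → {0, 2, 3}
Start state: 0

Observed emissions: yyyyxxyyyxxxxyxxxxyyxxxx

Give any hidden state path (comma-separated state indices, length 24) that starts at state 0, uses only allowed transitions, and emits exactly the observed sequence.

0,0,0,0,3,2,1,1,1,3,3,2,2,1,2,2,2,2,1,1,3,3,2,2

  t0 'y' -> {0,1}, take 0 (start)
  t1 'y' -> {0,1}, take 0 (0->0 ok)
  t2 'y' -> {0,1}, take 0 (0->0 ok)
  t3 'y' -> {0,1}, take 0 (0->0 ok)
  t4 'x' -> {2,3}, take 3 (0->3 ok)
  t5 'x' -> {2,3}, take 2 (3->2 ok)
  t6 'y' -> {0,1}, take 1 (2->1 ok)
  t7 'y' -> {0,1}, take 1 (1->1 ok)
  t8 'y' -> {0,1}, take 1 (1->1 ok)
  t9 'x' -> {2,3}, take 3 (1->3 ok)
  t10 'x' -> {2,3}, take 3 (3->3 ok)
  t11 'x' -> {2,3}, take 2 (3->2 ok)
  t12 'x' -> {2,3}, take 2 (2->2 ok)
  t13 'y' -> {0,1}, take 1 (2->1 ok)
  t14 'x' -> {2,3}, take 2 (1->2 ok)
  t15 'x' -> {2,3}, take 2 (2->2 ok)
  t16 'x' -> {2,3}, take 2 (2->2 ok)
  t17 'x' -> {2,3}, take 2 (2->2 ok)
  t18 'y' -> {0,1}, take 1 (2->1 ok)
  t19 'y' -> {0,1}, take 1 (1->1 ok)
  t20 'x' -> {2,3}, take 3 (1->3 ok)
  t21 'x' -> {2,3}, take 3 (3->3 ok)
  t22 'x' -> {2,3}, take 2 (3->2 ok)
  t23 'x' -> {2,3}, take 2 (2->2 ok)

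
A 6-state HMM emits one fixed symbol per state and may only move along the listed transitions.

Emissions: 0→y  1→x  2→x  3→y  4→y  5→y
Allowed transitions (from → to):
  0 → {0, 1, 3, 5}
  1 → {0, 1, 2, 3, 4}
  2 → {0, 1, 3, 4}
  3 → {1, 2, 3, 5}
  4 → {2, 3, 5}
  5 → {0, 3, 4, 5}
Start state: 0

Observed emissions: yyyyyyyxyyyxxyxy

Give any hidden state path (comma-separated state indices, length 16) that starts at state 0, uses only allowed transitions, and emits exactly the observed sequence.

  [0] y  {0,3,4,5}  => 0  start
  [1] y  {0,3,4,5}  => 5  0->5 ok
  [2] y  {0,3,4,5}  => 5  5->5 ok
  [3] y  {0,3,4,5}  => 5  5->5 ok
  [4] y  {0,3,4,5}  => 0  5->0 ok
  [5] y  {0,3,4,5}  => 0  0->0 ok
  [6] y  {0,3,4,5}  => 3  0->3 ok
  [7] x  {1,2}  => 1  3->1 ok
  [8] y  {0,3,4,5}  => 0  1->0 ok
  [9] y  {0,3,4,5}  => 5  0->5 ok
  [10] y  {0,3,4,5}  => 3  5->3 ok
  [11] x  {1,2}  => 1  3->1 ok
  [12] x  {1,2}  => 2  1->2 ok
  [13] y  {0,3,4,5}  => 4  2->4 ok
  [14] x  {1,2}  => 2  4->2 ok
  [15] y  {0,3,4,5}  => 4  2->4 ok

0,5,5,5,0,0,3,1,0,5,3,1,2,4,2,4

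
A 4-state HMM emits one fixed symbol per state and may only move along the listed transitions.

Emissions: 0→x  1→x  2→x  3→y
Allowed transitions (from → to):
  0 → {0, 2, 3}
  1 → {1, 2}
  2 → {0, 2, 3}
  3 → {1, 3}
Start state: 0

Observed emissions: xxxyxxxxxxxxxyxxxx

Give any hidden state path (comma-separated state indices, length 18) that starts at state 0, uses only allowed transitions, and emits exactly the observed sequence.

0,2,2,3,1,1,1,2,0,0,2,0,2,3,1,1,1,2

  t0 'x' -> {0,1,2}, take 0 (start)
  t1 'x' -> {0,1,2}, take 2 (0->2 ok)
  t2 'x' -> {0,1,2}, take 2 (2->2 ok)
  t3 'y' -> {3}, take 3 (2->3 ok)
  t4 'x' -> {0,1,2}, take 1 (3->1 ok)
  t5 'x' -> {0,1,2}, take 1 (1->1 ok)
  t6 'x' -> {0,1,2}, take 1 (1->1 ok)
  t7 'x' -> {0,1,2}, take 2 (1->2 ok)
  t8 'x' -> {0,1,2}, take 0 (2->0 ok)
  t9 'x' -> {0,1,2}, take 0 (0->0 ok)
  t10 'x' -> {0,1,2}, take 2 (0->2 ok)
  t11 'x' -> {0,1,2}, take 0 (2->0 ok)
  t12 'x' -> {0,1,2}, take 2 (0->2 ok)
  t13 'y' -> {3}, take 3 (2->3 ok)
  t14 'x' -> {0,1,2}, take 1 (3->1 ok)
  t15 'x' -> {0,1,2}, take 1 (1->1 ok)
  t16 'x' -> {0,1,2}, take 1 (1->1 ok)
  t17 'x' -> {0,1,2}, take 2 (1->2 ok)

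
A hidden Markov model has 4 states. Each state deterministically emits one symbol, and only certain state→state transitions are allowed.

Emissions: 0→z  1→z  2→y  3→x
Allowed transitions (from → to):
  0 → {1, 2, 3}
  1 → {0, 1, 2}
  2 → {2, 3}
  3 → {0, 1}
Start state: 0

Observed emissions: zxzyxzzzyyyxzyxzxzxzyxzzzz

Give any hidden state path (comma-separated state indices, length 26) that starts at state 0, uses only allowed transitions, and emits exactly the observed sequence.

  [0] z  {0,1}  => 0  start
  [1] x  {3}  => 3  0->3 ok
  [2] z  {0,1}  => 0  3->0 ok
  [3] y  {2}  => 2  0->2 ok
  [4] x  {3}  => 3  2->3 ok
  [5] z  {0,1}  => 0  3->0 ok
  [6] z  {0,1}  => 1  0->1 ok
  [7] z  {0,1}  => 1  1->1 ok
  [8] y  {2}  => 2  1->2 ok
  [9] y  {2}  => 2  2->2 ok
  [10] y  {2}  => 2  2->2 ok
  [11] x  {3}  => 3  2->3 ok
  [12] z  {0,1}  => 1  3->1 ok
  [13] y  {2}  => 2  1->2 ok
  [14] x  {3}  => 3  2->3 ok
  [15] z  {0,1}  => 0  3->0 ok
  [16] x  {3}  => 3  0->3 ok
  [17] z  {0,1}  => 0  3->0 ok
  [18] x  {3}  => 3  0->3 ok
  [19] z  {0,1}  => 0  3->0 ok
  [20] y  {2}  => 2  0->2 ok
  [21] x  {3}  => 3  2->3 ok
  [22] z  {0,1}  => 1  3->1 ok
  [23] z  {0,1}  => 1  1->1 ok
  [24] z  {0,1}  => 1  1->1 ok
  [25] z  {0,1}  => 1  1->1 ok

0,3,0,2,3,0,1,1,2,2,2,3,1,2,3,0,3,0,3,0,2,3,1,1,1,1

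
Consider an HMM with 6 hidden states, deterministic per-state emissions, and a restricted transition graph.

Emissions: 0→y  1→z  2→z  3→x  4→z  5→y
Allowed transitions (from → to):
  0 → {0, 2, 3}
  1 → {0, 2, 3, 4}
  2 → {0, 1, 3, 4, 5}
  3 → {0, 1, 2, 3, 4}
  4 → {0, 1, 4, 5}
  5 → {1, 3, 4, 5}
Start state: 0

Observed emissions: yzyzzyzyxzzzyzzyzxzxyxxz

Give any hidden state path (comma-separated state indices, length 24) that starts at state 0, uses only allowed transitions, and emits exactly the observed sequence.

0,2,5,1,4,0,2,0,3,1,2,4,5,4,4,5,1,3,2,3,0,3,3,4

  0: obs=y cand={0,5} pick 0 [start]
  1: obs=z cand={1,2,4} pick 2 [0->2 ok]
  2: obs=y cand={0,5} pick 5 [2->5 ok]
  3: obs=z cand={1,2,4} pick 1 [5->1 ok]
  4: obs=z cand={1,2,4} pick 4 [1->4 ok]
  5: obs=y cand={0,5} pick 0 [4->0 ok]
  6: obs=z cand={1,2,4} pick 2 [0->2 ok]
  7: obs=y cand={0,5} pick 0 [2->0 ok]
  8: obs=x cand={3} pick 3 [0->3 ok]
  9: obs=z cand={1,2,4} pick 1 [3->1 ok]
  10: obs=z cand={1,2,4} pick 2 [1->2 ok]
  11: obs=z cand={1,2,4} pick 4 [2->4 ok]
  12: obs=y cand={0,5} pick 5 [4->5 ok]
  13: obs=z cand={1,2,4} pick 4 [5->4 ok]
  14: obs=z cand={1,2,4} pick 4 [4->4 ok]
  15: obs=y cand={0,5} pick 5 [4->5 ok]
  16: obs=z cand={1,2,4} pick 1 [5->1 ok]
  17: obs=x cand={3} pick 3 [1->3 ok]
  18: obs=z cand={1,2,4} pick 2 [3->2 ok]
  19: obs=x cand={3} pick 3 [2->3 ok]
  20: obs=y cand={0,5} pick 0 [3->0 ok]
  21: obs=x cand={3} pick 3 [0->3 ok]
  22: obs=x cand={3} pick 3 [3->3 ok]
  23: obs=z cand={1,2,4} pick 4 [3->4 ok]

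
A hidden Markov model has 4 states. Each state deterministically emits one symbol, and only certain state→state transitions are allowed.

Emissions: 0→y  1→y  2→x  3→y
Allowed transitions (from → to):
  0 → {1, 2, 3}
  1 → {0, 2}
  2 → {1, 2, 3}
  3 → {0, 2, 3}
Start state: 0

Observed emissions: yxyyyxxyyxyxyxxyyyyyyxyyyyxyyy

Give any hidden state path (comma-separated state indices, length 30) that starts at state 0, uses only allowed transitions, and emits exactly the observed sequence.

  t0 'y' -> {0,1,3}, take 0 (start)
  t1 'x' -> {2}, take 2 (0->2 ok)
  t2 'y' -> {0,1,3}, take 3 (2->3 ok)
  t3 'y' -> {0,1,3}, take 0 (3->0 ok)
  t4 'y' -> {0,1,3}, take 3 (0->3 ok)
  t5 'x' -> {2}, take 2 (3->2 ok)
  t6 'x' -> {2}, take 2 (2->2 ok)
  t7 'y' -> {0,1,3}, take 3 (2->3 ok)
  t8 'y' -> {0,1,3}, take 3 (3->3 ok)
  t9 'x' -> {2}, take 2 (3->2 ok)
  t10 'y' -> {0,1,3}, take 3 (2->3 ok)
  t11 'x' -> {2}, take 2 (3->2 ok)
  t12 'y' -> {0,1,3}, take 3 (2->3 ok)
  t13 'x' -> {2}, take 2 (3->2 ok)
  t14 'x' -> {2}, take 2 (2->2 ok)
  t15 'y' -> {0,1,3}, take 3 (2->3 ok)
  t16 'y' -> {0,1,3}, take 0 (3->0 ok)
  t17 'y' -> {0,1,3}, take 1 (0->1 ok)
  t18 'y' -> {0,1,3}, take 0 (1->0 ok)
  t19 'y' -> {0,1,3}, take 1 (0->1 ok)
  t20 'y' -> {0,1,3}, take 0 (1->0 ok)
  t21 'x' -> {2}, take 2 (0->2 ok)
  t22 'y' -> {0,1,3}, take 3 (2->3 ok)
  t23 'y' -> {0,1,3}, take 3 (3->3 ok)
  t24 'y' -> {0,1,3}, take 3 (3->3 ok)
  t25 'y' -> {0,1,3}, take 0 (3->0 ok)
  t26 'x' -> {2}, take 2 (0->2 ok)
  t27 'y' -> {0,1,3}, take 3 (2->3 ok)
  t28 'y' -> {0,1,3}, take 0 (3->0 ok)
  t29 'y' -> {0,1,3}, take 1 (0->1 ok)

0,2,3,0,3,2,2,3,3,2,3,2,3,2,2,3,0,1,0,1,0,2,3,3,3,0,2,3,0,1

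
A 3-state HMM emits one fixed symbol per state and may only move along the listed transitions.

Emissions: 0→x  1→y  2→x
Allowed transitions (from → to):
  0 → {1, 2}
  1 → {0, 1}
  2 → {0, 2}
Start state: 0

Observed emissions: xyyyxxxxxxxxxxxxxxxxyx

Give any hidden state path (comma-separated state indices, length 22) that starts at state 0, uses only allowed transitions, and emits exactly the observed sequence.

  t0 'x' -> {0,2}, take 0 (start)
  t1 'y' -> {1}, take 1 (0->1 ok)
  t2 'y' -> {1}, take 1 (1->1 ok)
  t3 'y' -> {1}, take 1 (1->1 ok)
  t4 'x' -> {0,2}, take 0 (1->0 ok)
  t5 'x' -> {0,2}, take 2 (0->2 ok)
  t6 'x' -> {0,2}, take 2 (2->2 ok)
  t7 'x' -> {0,2}, take 2 (2->2 ok)
  t8 'x' -> {0,2}, take 2 (2->2 ok)
  t9 'x' -> {0,2}, take 0 (2->0 ok)
  t10 'x' -> {0,2}, take 2 (0->2 ok)
  t11 'x' -> {0,2}, take 2 (2->2 ok)
  t12 'x' -> {0,2}, take 0 (2->0 ok)
  t13 'x' -> {0,2}, take 2 (0->2 ok)
  t14 'x' -> {0,2}, take 0 (2->0 ok)
  t15 'x' -> {0,2}, take 2 (0->2 ok)
  t16 'x' -> {0,2}, take 2 (2->2 ok)
  t17 'x' -> {0,2}, take 0 (2->0 ok)
  t18 'x' -> {0,2}, take 2 (0->2 ok)
  t19 'x' -> {0,2}, take 0 (2->0 ok)
  t20 'y' -> {1}, take 1 (0->1 ok)
  t21 'x' -> {0,2}, take 0 (1->0 ok)

0,1,1,1,0,2,2,2,2,0,2,2,0,2,0,2,2,0,2,0,1,0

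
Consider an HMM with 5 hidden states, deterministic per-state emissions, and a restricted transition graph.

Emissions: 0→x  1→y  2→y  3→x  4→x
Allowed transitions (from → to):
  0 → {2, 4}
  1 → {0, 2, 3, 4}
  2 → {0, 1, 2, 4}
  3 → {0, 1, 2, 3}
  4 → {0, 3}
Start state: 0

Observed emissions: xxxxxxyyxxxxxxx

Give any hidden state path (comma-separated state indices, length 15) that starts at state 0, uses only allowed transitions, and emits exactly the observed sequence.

0,4,0,4,3,3,2,2,4,0,4,3,3,3,0

  t0 'x' -> {0,3,4}, take 0 (start)
  t1 'x' -> {0,3,4}, take 4 (0->4 ok)
  t2 'x' -> {0,3,4}, take 0 (4->0 ok)
  t3 'x' -> {0,3,4}, take 4 (0->4 ok)
  t4 'x' -> {0,3,4}, take 3 (4->3 ok)
  t5 'x' -> {0,3,4}, take 3 (3->3 ok)
  t6 'y' -> {1,2}, take 2 (3->2 ok)
  t7 'y' -> {1,2}, take 2 (2->2 ok)
  t8 'x' -> {0,3,4}, take 4 (2->4 ok)
  t9 'x' -> {0,3,4}, take 0 (4->0 ok)
  t10 'x' -> {0,3,4}, take 4 (0->4 ok)
  t11 'x' -> {0,3,4}, take 3 (4->3 ok)
  t12 'x' -> {0,3,4}, take 3 (3->3 ok)
  t13 'x' -> {0,3,4}, take 3 (3->3 ok)
  t14 'x' -> {0,3,4}, take 0 (3->0 ok)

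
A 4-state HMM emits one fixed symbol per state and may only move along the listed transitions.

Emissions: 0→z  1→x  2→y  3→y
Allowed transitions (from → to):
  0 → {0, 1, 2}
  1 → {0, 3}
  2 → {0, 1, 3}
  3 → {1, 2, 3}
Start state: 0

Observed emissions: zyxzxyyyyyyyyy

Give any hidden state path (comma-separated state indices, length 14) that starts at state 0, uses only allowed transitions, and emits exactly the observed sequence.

0,2,1,0,1,3,3,2,3,3,2,3,3,3

  0: obs=z cand={0} pick 0 [start]
  1: obs=y cand={2,3} pick 2 [0->2 ok]
  2: obs=x cand={1} pick 1 [2->1 ok]
  3: obs=z cand={0} pick 0 [1->0 ok]
  4: obs=x cand={1} pick 1 [0->1 ok]
  5: obs=y cand={2,3} pick 3 [1->3 ok]
  6: obs=y cand={2,3} pick 3 [3->3 ok]
  7: obs=y cand={2,3} pick 2 [3->2 ok]
  8: obs=y cand={2,3} pick 3 [2->3 ok]
  9: obs=y cand={2,3} pick 3 [3->3 ok]
  10: obs=y cand={2,3} pick 2 [3->2 ok]
  11: obs=y cand={2,3} pick 3 [2->3 ok]
  12: obs=y cand={2,3} pick 3 [3->3 ok]
  13: obs=y cand={2,3} pick 3 [3->3 ok]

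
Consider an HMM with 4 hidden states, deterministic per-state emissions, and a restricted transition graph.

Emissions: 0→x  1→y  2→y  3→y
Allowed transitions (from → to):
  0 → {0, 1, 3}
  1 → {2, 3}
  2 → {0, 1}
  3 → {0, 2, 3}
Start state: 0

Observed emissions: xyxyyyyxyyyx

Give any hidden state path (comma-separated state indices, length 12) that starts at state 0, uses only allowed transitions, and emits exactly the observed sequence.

  t0 'x' -> {0}, take 0 (start)
  t1 'y' -> {1,2,3}, take 3 (0->3 ok)
  t2 'x' -> {0}, take 0 (3->0 ok)
  t3 'y' -> {1,2,3}, take 1 (0->1 ok)
  t4 'y' -> {1,2,3}, take 2 (1->2 ok)
  t5 'y' -> {1,2,3}, take 1 (2->1 ok)
  t6 'y' -> {1,2,3}, take 3 (1->3 ok)
  t7 'x' -> {0}, take 0 (3->0 ok)
  t8 'y' -> {1,2,3}, take 1 (0->1 ok)
  t9 'y' -> {1,2,3}, take 3 (1->3 ok)
  t10 'y' -> {1,2,3}, take 2 (3->2 ok)
  t11 'x' -> {0}, take 0 (2->0 ok)

0,3,0,1,2,1,3,0,1,3,2,0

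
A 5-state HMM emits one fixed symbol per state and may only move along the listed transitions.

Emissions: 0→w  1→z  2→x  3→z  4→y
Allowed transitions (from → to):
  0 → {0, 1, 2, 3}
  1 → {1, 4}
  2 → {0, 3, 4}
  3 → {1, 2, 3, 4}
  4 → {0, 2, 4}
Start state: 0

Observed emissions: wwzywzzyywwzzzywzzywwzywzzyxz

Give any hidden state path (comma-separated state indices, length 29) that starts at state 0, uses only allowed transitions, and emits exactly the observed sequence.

0,0,1,4,0,1,1,4,4,0,0,3,3,3,4,0,3,1,4,0,0,1,4,0,3,1,4,2,3

  0: obs=w cand={0} pick 0 [start]
  1: obs=w cand={0} pick 0 [0->0 ok]
  2: obs=z cand={1,3} pick 1 [0->1 ok]
  3: obs=y cand={4} pick 4 [1->4 ok]
  4: obs=w cand={0} pick 0 [4->0 ok]
  5: obs=z cand={1,3} pick 1 [0->1 ok]
  6: obs=z cand={1,3} pick 1 [1->1 ok]
  7: obs=y cand={4} pick 4 [1->4 ok]
  8: obs=y cand={4} pick 4 [4->4 ok]
  9: obs=w cand={0} pick 0 [4->0 ok]
  10: obs=w cand={0} pick 0 [0->0 ok]
  11: obs=z cand={1,3} pick 3 [0->3 ok]
  12: obs=z cand={1,3} pick 3 [3->3 ok]
  13: obs=z cand={1,3} pick 3 [3->3 ok]
  14: obs=y cand={4} pick 4 [3->4 ok]
  15: obs=w cand={0} pick 0 [4->0 ok]
  16: obs=z cand={1,3} pick 3 [0->3 ok]
  17: obs=z cand={1,3} pick 1 [3->1 ok]
  18: obs=y cand={4} pick 4 [1->4 ok]
  19: obs=w cand={0} pick 0 [4->0 ok]
  20: obs=w cand={0} pick 0 [0->0 ok]
  21: obs=z cand={1,3} pick 1 [0->1 ok]
  22: obs=y cand={4} pick 4 [1->4 ok]
  23: obs=w cand={0} pick 0 [4->0 ok]
  24: obs=z cand={1,3} pick 3 [0->3 ok]
  25: obs=z cand={1,3} pick 1 [3->1 ok]
  26: obs=y cand={4} pick 4 [1->4 ok]
  27: obs=x cand={2} pick 2 [4->2 ok]
  28: obs=z cand={1,3} pick 3 [2->3 ok]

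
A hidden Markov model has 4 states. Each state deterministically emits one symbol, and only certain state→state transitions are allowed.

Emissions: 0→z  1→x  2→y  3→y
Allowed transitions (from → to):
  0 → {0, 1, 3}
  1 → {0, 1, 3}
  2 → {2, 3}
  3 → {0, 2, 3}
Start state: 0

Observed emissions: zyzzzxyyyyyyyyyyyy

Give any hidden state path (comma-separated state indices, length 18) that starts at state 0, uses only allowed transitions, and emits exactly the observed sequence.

0,3,0,0,0,1,3,3,3,2,2,2,2,2,2,2,2,3

  [0] z  {0}  => 0  start
  [1] y  {2,3}  => 3  0->3 ok
  [2] z  {0}  => 0  3->0 ok
  [3] z  {0}  => 0  0->0 ok
  [4] z  {0}  => 0  0->0 ok
  [5] x  {1}  => 1  0->1 ok
  [6] y  {2,3}  => 3  1->3 ok
  [7] y  {2,3}  => 3  3->3 ok
  [8] y  {2,3}  => 3  3->3 ok
  [9] y  {2,3}  => 2  3->2 ok
  [10] y  {2,3}  => 2  2->2 ok
  [11] y  {2,3}  => 2  2->2 ok
  [12] y  {2,3}  => 2  2->2 ok
  [13] y  {2,3}  => 2  2->2 ok
  [14] y  {2,3}  => 2  2->2 ok
  [15] y  {2,3}  => 2  2->2 ok
  [16] y  {2,3}  => 2  2->2 ok
  [17] y  {2,3}  => 3  2->3 ok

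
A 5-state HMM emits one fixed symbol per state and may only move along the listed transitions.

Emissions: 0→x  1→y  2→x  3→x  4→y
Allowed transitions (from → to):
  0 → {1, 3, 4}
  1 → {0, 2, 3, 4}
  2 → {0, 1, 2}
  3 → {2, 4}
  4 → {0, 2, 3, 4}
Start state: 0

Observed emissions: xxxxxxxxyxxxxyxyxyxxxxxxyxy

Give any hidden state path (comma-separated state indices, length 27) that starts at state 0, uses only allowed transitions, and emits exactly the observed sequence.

0,3,2,0,3,2,0,3,4,3,2,2,2,1,0,1,3,4,3,2,2,2,0,3,4,0,1

  0: obs=x cand={0,2,3} pick 0 [start]
  1: obs=x cand={0,2,3} pick 3 [0->3 ok]
  2: obs=x cand={0,2,3} pick 2 [3->2 ok]
  3: obs=x cand={0,2,3} pick 0 [2->0 ok]
  4: obs=x cand={0,2,3} pick 3 [0->3 ok]
  5: obs=x cand={0,2,3} pick 2 [3->2 ok]
  6: obs=x cand={0,2,3} pick 0 [2->0 ok]
  7: obs=x cand={0,2,3} pick 3 [0->3 ok]
  8: obs=y cand={1,4} pick 4 [3->4 ok]
  9: obs=x cand={0,2,3} pick 3 [4->3 ok]
  10: obs=x cand={0,2,3} pick 2 [3->2 ok]
  11: obs=x cand={0,2,3} pick 2 [2->2 ok]
  12: obs=x cand={0,2,3} pick 2 [2->2 ok]
  13: obs=y cand={1,4} pick 1 [2->1 ok]
  14: obs=x cand={0,2,3} pick 0 [1->0 ok]
  15: obs=y cand={1,4} pick 1 [0->1 ok]
  16: obs=x cand={0,2,3} pick 3 [1->3 ok]
  17: obs=y cand={1,4} pick 4 [3->4 ok]
  18: obs=x cand={0,2,3} pick 3 [4->3 ok]
  19: obs=x cand={0,2,3} pick 2 [3->2 ok]
  20: obs=x cand={0,2,3} pick 2 [2->2 ok]
  21: obs=x cand={0,2,3} pick 2 [2->2 ok]
  22: obs=x cand={0,2,3} pick 0 [2->0 ok]
  23: obs=x cand={0,2,3} pick 3 [0->3 ok]
  24: obs=y cand={1,4} pick 4 [3->4 ok]
  25: obs=x cand={0,2,3} pick 0 [4->0 ok]
  26: obs=y cand={1,4} pick 1 [0->1 ok]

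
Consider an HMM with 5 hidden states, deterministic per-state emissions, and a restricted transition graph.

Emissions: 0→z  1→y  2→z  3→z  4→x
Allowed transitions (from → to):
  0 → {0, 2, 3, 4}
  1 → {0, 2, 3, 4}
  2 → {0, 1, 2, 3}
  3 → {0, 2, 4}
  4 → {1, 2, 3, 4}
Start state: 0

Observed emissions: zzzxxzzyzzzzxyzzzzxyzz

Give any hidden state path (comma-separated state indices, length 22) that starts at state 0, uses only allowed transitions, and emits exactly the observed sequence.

0,2,3,4,4,3,2,1,2,0,0,0,4,1,0,3,2,3,4,1,3,2

  pos 0: z in {0,2,3}, choose 0; start
  pos 1: z in {0,2,3}, choose 2; 0->2 ok
  pos 2: z in {0,2,3}, choose 3; 2->3 ok
  pos 3: x in {4}, choose 4; 3->4 ok
  pos 4: x in {4}, choose 4; 4->4 ok
  pos 5: z in {0,2,3}, choose 3; 4->3 ok
  pos 6: z in {0,2,3}, choose 2; 3->2 ok
  pos 7: y in {1}, choose 1; 2->1 ok
  pos 8: z in {0,2,3}, choose 2; 1->2 ok
  pos 9: z in {0,2,3}, choose 0; 2->0 ok
  pos 10: z in {0,2,3}, choose 0; 0->0 ok
  pos 11: z in {0,2,3}, choose 0; 0->0 ok
  pos 12: x in {4}, choose 4; 0->4 ok
  pos 13: y in {1}, choose 1; 4->1 ok
  pos 14: z in {0,2,3}, choose 0; 1->0 ok
  pos 15: z in {0,2,3}, choose 3; 0->3 ok
  pos 16: z in {0,2,3}, choose 2; 3->2 ok
  pos 17: z in {0,2,3}, choose 3; 2->3 ok
  pos 18: x in {4}, choose 4; 3->4 ok
  pos 19: y in {1}, choose 1; 4->1 ok
  pos 20: z in {0,2,3}, choose 3; 1->3 ok
  pos 21: z in {0,2,3}, choose 2; 3->2 ok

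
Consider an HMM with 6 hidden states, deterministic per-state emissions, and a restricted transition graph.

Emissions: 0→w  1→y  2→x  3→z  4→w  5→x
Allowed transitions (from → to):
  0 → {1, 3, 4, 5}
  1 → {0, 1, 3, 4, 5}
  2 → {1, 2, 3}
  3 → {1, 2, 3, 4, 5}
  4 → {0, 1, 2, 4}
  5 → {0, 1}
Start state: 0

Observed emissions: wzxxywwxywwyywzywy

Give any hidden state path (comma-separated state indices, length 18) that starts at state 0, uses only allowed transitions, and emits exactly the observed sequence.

  pos 0: w in {0,4}, choose 0; start
  pos 1: z in {3}, choose 3; 0->3 ok
  pos 2: x in {2,5}, choose 2; 3->2 ok
  pos 3: x in {2,5}, choose 2; 2->2 ok
  pos 4: y in {1}, choose 1; 2->1 ok
  pos 5: w in {0,4}, choose 4; 1->4 ok
  pos 6: w in {0,4}, choose 0; 4->0 ok
  pos 7: x in {2,5}, choose 5; 0->5 ok
  pos 8: y in {1}, choose 1; 5->1 ok
  pos 9: w in {0,4}, choose 4; 1->4 ok
  pos 10: w in {0,4}, choose 4; 4->4 ok
  pos 11: y in {1}, choose 1; 4->1 ok
  pos 12: y in {1}, choose 1; 1->1 ok
  pos 13: w in {0,4}, choose 0; 1->0 ok
  pos 14: z in {3}, choose 3; 0->3 ok
  pos 15: y in {1}, choose 1; 3->1 ok
  pos 16: w in {0,4}, choose 0; 1->0 ok
  pos 17: y in {1}, choose 1; 0->1 ok

0,3,2,2,1,4,0,5,1,4,4,1,1,0,3,1,0,1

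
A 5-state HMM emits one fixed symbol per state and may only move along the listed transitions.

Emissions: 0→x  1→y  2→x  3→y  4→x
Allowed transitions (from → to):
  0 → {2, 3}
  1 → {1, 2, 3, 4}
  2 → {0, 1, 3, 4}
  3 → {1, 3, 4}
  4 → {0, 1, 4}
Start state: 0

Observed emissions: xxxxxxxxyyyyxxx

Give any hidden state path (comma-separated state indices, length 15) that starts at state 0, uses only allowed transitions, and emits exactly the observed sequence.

0,2,0,2,4,4,4,4,1,1,1,1,4,0,2

  pos 0: x in {0,2,4}, choose 0; start
  pos 1: x in {0,2,4}, choose 2; 0->2 ok
  pos 2: x in {0,2,4}, choose 0; 2->0 ok
  pos 3: x in {0,2,4}, choose 2; 0->2 ok
  pos 4: x in {0,2,4}, choose 4; 2->4 ok
  pos 5: x in {0,2,4}, choose 4; 4->4 ok
  pos 6: x in {0,2,4}, choose 4; 4->4 ok
  pos 7: x in {0,2,4}, choose 4; 4->4 ok
  pos 8: y in {1,3}, choose 1; 4->1 ok
  pos 9: y in {1,3}, choose 1; 1->1 ok
  pos 10: y in {1,3}, choose 1; 1->1 ok
  pos 11: y in {1,3}, choose 1; 1->1 ok
  pos 12: x in {0,2,4}, choose 4; 1->4 ok
  pos 13: x in {0,2,4}, choose 0; 4->0 ok
  pos 14: x in {0,2,4}, choose 2; 0->2 ok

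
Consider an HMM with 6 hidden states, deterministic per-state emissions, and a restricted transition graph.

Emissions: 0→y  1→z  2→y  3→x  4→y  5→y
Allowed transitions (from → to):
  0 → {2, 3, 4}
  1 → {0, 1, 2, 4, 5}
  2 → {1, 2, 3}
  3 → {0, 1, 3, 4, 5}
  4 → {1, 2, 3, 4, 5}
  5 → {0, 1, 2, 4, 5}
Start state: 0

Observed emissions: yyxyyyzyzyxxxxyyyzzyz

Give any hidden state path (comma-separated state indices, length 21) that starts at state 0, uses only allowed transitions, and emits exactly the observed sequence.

  t0 'y' -> {0,2,4,5}, take 0 (start)
  t1 'y' -> {0,2,4,5}, take 2 (0->2 ok)
  t2 'x' -> {3}, take 3 (2->3 ok)
  t3 'y' -> {0,2,4,5}, take 5 (3->5 ok)
  t4 'y' -> {0,2,4,5}, take 5 (5->5 ok)
  t5 'y' -> {0,2,4,5}, take 4 (5->4 ok)
  t6 'z' -> {1}, take 1 (4->1 ok)
  t7 'y' -> {0,2,4,5}, take 5 (1->5 ok)
  t8 'z' -> {1}, take 1 (5->1 ok)
  t9 'y' -> {0,2,4,5}, take 0 (1->0 ok)
  t10 'x' -> {3}, take 3 (0->3 ok)
  t11 'x' -> {3}, take 3 (3->3 ok)
  t12 'x' -> {3}, take 3 (3->3 ok)
  t13 'x' -> {3}, take 3 (3->3 ok)
  t14 'y' -> {0,2,4,5}, take 4 (3->4 ok)
  t15 'y' -> {0,2,4,5}, take 2 (4->2 ok)
  t16 'y' -> {0,2,4,5}, take 2 (2->2 ok)
  t17 'z' -> {1}, take 1 (2->1 ok)
  t18 'z' -> {1}, take 1 (1->1 ok)
  t19 'y' -> {0,2,4,5}, take 2 (1->2 ok)
  t20 'z' -> {1}, take 1 (2->1 ok)

0,2,3,5,5,4,1,5,1,0,3,3,3,3,4,2,2,1,1,2,1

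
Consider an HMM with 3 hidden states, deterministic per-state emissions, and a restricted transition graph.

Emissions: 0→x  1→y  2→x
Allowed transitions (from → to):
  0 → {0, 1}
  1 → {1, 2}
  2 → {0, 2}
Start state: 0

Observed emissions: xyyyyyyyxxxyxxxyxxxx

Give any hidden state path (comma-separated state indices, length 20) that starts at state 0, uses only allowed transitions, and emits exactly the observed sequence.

  t0 'x' -> {0,2}, take 0 (start)
  t1 'y' -> {1}, take 1 (0->1 ok)
  t2 'y' -> {1}, take 1 (1->1 ok)
  t3 'y' -> {1}, take 1 (1->1 ok)
  t4 'y' -> {1}, take 1 (1->1 ok)
  t5 'y' -> {1}, take 1 (1->1 ok)
  t6 'y' -> {1}, take 1 (1->1 ok)
  t7 'y' -> {1}, take 1 (1->1 ok)
  t8 'x' -> {0,2}, take 2 (1->2 ok)
  t9 'x' -> {0,2}, take 2 (2->2 ok)
  t10 'x' -> {0,2}, take 0 (2->0 ok)
  t11 'y' -> {1}, take 1 (0->1 ok)
  t12 'x' -> {0,2}, take 2 (1->2 ok)
  t13 'x' -> {0,2}, take 0 (2->0 ok)
  t14 'x' -> {0,2}, take 0 (0->0 ok)
  t15 'y' -> {1}, take 1 (0->1 ok)
  t16 'x' -> {0,2}, take 2 (1->2 ok)
  t17 'x' -> {0,2}, take 2 (2->2 ok)
  t18 'x' -> {0,2}, take 2 (2->2 ok)
  t19 'x' -> {0,2}, take 2 (2->2 ok)

0,1,1,1,1,1,1,1,2,2,0,1,2,0,0,1,2,2,2,2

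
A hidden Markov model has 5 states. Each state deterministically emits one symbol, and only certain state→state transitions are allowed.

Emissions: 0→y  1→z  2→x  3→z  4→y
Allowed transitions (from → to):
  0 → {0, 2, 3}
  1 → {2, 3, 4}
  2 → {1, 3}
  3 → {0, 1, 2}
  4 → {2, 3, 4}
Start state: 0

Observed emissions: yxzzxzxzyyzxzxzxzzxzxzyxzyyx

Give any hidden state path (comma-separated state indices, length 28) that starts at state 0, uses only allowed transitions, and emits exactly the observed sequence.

  t0 'y' -> {0,4}, take 0 (start)
  t1 'x' -> {2}, take 2 (0->2 ok)
  t2 'z' -> {1,3}, take 1 (2->1 ok)
  t3 'z' -> {1,3}, take 3 (1->3 ok)
  t4 'x' -> {2}, take 2 (3->2 ok)
  t5 'z' -> {1,3}, take 1 (2->1 ok)
  t6 'x' -> {2}, take 2 (1->2 ok)
  t7 'z' -> {1,3}, take 1 (2->1 ok)
  t8 'y' -> {0,4}, take 4 (1->4 ok)
  t9 'y' -> {0,4}, take 4 (4->4 ok)
  t10 'z' -> {1,3}, take 3 (4->3 ok)
  t11 'x' -> {2}, take 2 (3->2 ok)
  t12 'z' -> {1,3}, take 1 (2->1 ok)
  t13 'x' -> {2}, take 2 (1->2 ok)
  t14 'z' -> {1,3}, take 3 (2->3 ok)
  t15 'x' -> {2}, take 2 (3->2 ok)
  t16 'z' -> {1,3}, take 1 (2->1 ok)
  t17 'z' -> {1,3}, take 3 (1->3 ok)
  t18 'x' -> {2}, take 2 (3->2 ok)
  t19 'z' -> {1,3}, take 3 (2->3 ok)
  t20 'x' -> {2}, take 2 (3->2 ok)
  t21 'z' -> {1,3}, take 1 (2->1 ok)
  t22 'y' -> {0,4}, take 4 (1->4 ok)
  t23 'x' -> {2}, take 2 (4->2 ok)
  t24 'z' -> {1,3}, take 1 (2->1 ok)
  t25 'y' -> {0,4}, take 4 (1->4 ok)
  t26 'y' -> {0,4}, take 4 (4->4 ok)
  t27 'x' -> {2}, take 2 (4->2 ok)

0,2,1,3,2,1,2,1,4,4,3,2,1,2,3,2,1,3,2,3,2,1,4,2,1,4,4,2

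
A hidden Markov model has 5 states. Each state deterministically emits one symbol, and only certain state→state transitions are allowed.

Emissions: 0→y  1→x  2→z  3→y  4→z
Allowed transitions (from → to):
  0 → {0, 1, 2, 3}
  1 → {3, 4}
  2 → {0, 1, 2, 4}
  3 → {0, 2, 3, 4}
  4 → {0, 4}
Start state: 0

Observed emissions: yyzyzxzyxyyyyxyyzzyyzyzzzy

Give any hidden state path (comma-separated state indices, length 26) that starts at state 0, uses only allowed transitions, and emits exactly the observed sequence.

  [0] y  {0,3}  => 0  start
  [1] y  {0,3}  => 3  0->3 ok
  [2] z  {2,4}  => 2  3->2 ok
  [3] y  {0,3}  => 0  2->0 ok
  [4] z  {2,4}  => 2  0->2 ok
  [5] x  {1}  => 1  2->1 ok
  [6] z  {2,4}  => 4  1->4 ok
  [7] y  {0,3}  => 0  4->0 ok
  [8] x  {1}  => 1  0->1 ok
  [9] y  {0,3}  => 3  1->3 ok
  [10] y  {0,3}  => 0  3->0 ok
  [11] y  {0,3}  => 3  0->3 ok
  [12] y  {0,3}  => 0  3->0 ok
  [13] x  {1}  => 1  0->1 ok
  [14] y  {0,3}  => 3  1->3 ok
  [15] y  {0,3}  => 3  3->3 ok
  [16] z  {2,4}  => 2  3->2 ok
  [17] z  {2,4}  => 4  2->4 ok
  [18] y  {0,3}  => 0  4->0 ok
  [19] y  {0,3}  => 0  0->0 ok
  [20] z  {2,4}  => 2  0->2 ok
  [21] y  {0,3}  => 0  2->0 ok
  [22] z  {2,4}  => 2  0->2 ok
  [23] z  {2,4}  => 4  2->4 ok
  [24] z  {2,4}  => 4  4->4 ok
  [25] y  {0,3}  => 0  4->0 ok

0,3,2,0,2,1,4,0,1,3,0,3,0,1,3,3,2,4,0,0,2,0,2,4,4,0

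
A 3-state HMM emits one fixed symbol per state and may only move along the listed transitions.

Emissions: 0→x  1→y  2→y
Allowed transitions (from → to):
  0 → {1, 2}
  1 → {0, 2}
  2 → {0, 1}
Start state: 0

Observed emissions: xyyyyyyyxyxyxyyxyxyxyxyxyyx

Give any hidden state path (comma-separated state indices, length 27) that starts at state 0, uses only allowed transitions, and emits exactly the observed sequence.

  [0] x  {0}  => 0  start
  [1] y  {1,2}  => 1  0->1 ok
  [2] y  {1,2}  => 2  1->2 ok
  [3] y  {1,2}  => 1  2->1 ok
  [4] y  {1,2}  => 2  1->2 ok
  [5] y  {1,2}  => 1  2->1 ok
  [6] y  {1,2}  => 2  1->2 ok
  [7] y  {1,2}  => 1  2->1 ok
  [8] x  {0}  => 0  1->0 ok
  [9] y  {1,2}  => 1  0->1 ok
  [10] x  {0}  => 0  1->0 ok
  [11] y  {1,2}  => 1  0->1 ok
  [12] x  {0}  => 0  1->0 ok
  [13] y  {1,2}  => 2  0->2 ok
  [14] y  {1,2}  => 1  2->1 ok
  [15] x  {0}  => 0  1->0 ok
  [16] y  {1,2}  => 2  0->2 ok
  [17] x  {0}  => 0  2->0 ok
  [18] y  {1,2}  => 2  0->2 ok
  [19] x  {0}  => 0  2->0 ok
  [20] y  {1,2}  => 2  0->2 ok
  [21] x  {0}  => 0  2->0 ok
  [22] y  {1,2}  => 1  0->1 ok
  [23] x  {0}  => 0  1->0 ok
  [24] y  {1,2}  => 1  0->1 ok
  [25] y  {1,2}  => 2  1->2 ok
  [26] x  {0}  => 0  2->0 ok

0,1,2,1,2,1,2,1,0,1,0,1,0,2,1,0,2,0,2,0,2,0,1,0,1,2,0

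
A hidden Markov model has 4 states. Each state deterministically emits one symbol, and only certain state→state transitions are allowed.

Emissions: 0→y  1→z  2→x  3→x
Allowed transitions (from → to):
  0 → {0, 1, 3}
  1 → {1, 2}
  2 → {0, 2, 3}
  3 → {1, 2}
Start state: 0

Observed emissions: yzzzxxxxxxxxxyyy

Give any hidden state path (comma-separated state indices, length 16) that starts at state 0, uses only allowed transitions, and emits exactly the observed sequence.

0,1,1,1,2,3,2,2,3,2,3,2,2,0,0,0

  [0] y  {0}  => 0  start
  [1] z  {1}  => 1  0->1 ok
  [2] z  {1}  => 1  1->1 ok
  [3] z  {1}  => 1  1->1 ok
  [4] x  {2,3}  => 2  1->2 ok
  [5] x  {2,3}  => 3  2->3 ok
  [6] x  {2,3}  => 2  3->2 ok
  [7] x  {2,3}  => 2  2->2 ok
  [8] x  {2,3}  => 3  2->3 ok
  [9] x  {2,3}  => 2  3->2 ok
  [10] x  {2,3}  => 3  2->3 ok
  [11] x  {2,3}  => 2  3->2 ok
  [12] x  {2,3}  => 2  2->2 ok
  [13] y  {0}  => 0  2->0 ok
  [14] y  {0}  => 0  0->0 ok
  [15] y  {0}  => 0  0->0 ok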